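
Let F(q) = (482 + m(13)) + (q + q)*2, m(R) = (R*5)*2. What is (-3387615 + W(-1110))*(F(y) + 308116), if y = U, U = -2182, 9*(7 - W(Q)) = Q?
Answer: -1016245400000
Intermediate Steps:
W(Q) = 7 - Q/9
y = -2182
m(R) = 10*R (m(R) = (5*R)*2 = 10*R)
F(q) = 612 + 4*q (F(q) = (482 + 10*13) + (q + q)*2 = (482 + 130) + (2*q)*2 = 612 + 4*q)
(-3387615 + W(-1110))*(F(y) + 308116) = (-3387615 + (7 - ⅑*(-1110)))*((612 + 4*(-2182)) + 308116) = (-3387615 + (7 + 370/3))*((612 - 8728) + 308116) = (-3387615 + 391/3)*(-8116 + 308116) = -10162454/3*300000 = -1016245400000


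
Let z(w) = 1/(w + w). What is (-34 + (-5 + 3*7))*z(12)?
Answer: -3/4 ≈ -0.75000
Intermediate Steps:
z(w) = 1/(2*w)
(-34 + (-5 + 3*7))*z(12) = (-34 + (-5 + 3*7))*((1/2)/12) = (-34 + (-5 + 21))*((1/2)*(1/12)) = (-34 + 16)*(1/24) = -18*1/24 = -3/4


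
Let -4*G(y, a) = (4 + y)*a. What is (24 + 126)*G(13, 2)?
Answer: -1275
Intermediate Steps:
G(y, a) = -a*(4 + y)/4 (G(y, a) = -(4 + y)*a/4 = -a*(4 + y)/4)
(24 + 126)*G(13, 2) = (24 + 126)*(-1/4*2*(4 + 13)) = 150*(-1/4*2*17) = 150*(-17/2) = -1275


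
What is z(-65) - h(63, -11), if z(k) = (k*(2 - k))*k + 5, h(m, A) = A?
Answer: 283091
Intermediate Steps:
z(k) = 5 + k²*(2 - k) (z(k) = k²*(2 - k) + 5 = 5 + k²*(2 - k))
z(-65) - h(63, -11) = (5 - 1*(-65)³ + 2*(-65)²) - 1*(-11) = (5 - 1*(-274625) + 2*4225) + 11 = (5 + 274625 + 8450) + 11 = 283080 + 11 = 283091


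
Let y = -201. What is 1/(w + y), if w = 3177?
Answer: 1/2976 ≈ 0.00033602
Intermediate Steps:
1/(w + y) = 1/(3177 - 201) = 1/2976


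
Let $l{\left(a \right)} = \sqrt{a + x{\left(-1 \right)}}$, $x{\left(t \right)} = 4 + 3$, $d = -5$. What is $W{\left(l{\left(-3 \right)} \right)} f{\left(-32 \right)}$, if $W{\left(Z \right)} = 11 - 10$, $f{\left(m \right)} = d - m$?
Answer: $27$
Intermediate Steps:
$x{\left(t \right)} = 7$
$f{\left(m \right)} = -5 - m$
$l{\left(a \right)} = \sqrt{7 + a}$ ($l{\left(a \right)} = \sqrt{a + 7} = \sqrt{7 + a}$)
$W{\left(Z \right)} = 1$ ($W{\left(Z \right)} = 11 - 10 = 1$)
$W{\left(l{\left(-3 \right)} \right)} f{\left(-32 \right)} = 1 \left(-5 - -32\right) = 1 \left(-5 + 32\right) = 1 \cdot 27 = 27$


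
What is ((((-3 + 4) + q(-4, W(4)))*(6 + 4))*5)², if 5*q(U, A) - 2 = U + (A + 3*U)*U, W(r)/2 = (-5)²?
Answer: 2220100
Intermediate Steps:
W(r) = 50 (W(r) = 2*(-5)² = 2*25 = 50)
q(U, A) = ⅖ + U/5 + U*(A + 3*U)/5 (q(U, A) = ⅖ + (U + (A + 3*U)*U)/5 = ⅖ + (U + U*(A + 3*U))/5 = ⅖ + (U/5 + U*(A + 3*U)/5) = ⅖ + U/5 + U*(A + 3*U)/5)
((((-3 + 4) + q(-4, W(4)))*(6 + 4))*5)² = ((((-3 + 4) + (⅖ + (⅕)*(-4) + (⅗)*(-4)² + (⅕)*50*(-4)))*(6 + 4))*5)² = (((1 + (⅖ - ⅘ + (⅗)*16 - 40))*10)*5)² = (((1 + (⅖ - ⅘ + 48/5 - 40))*10)*5)² = (((1 - 154/5)*10)*5)² = (-149/5*10*5)² = (-298*5)² = (-1490)² = 2220100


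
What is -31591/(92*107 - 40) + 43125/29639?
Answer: -513528149/290580756 ≈ -1.7672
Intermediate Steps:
-31591/(92*107 - 40) + 43125/29639 = -31591/(9844 - 40) + 43125*(1/29639) = -31591/9804 + 43125/29639 = -513528149/290580756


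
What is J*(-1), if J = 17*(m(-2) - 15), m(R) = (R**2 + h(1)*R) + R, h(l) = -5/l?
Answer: 51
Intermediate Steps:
m(R) = R**2 - 4*R (m(R) = (R**2 + (-5/1)*R) + R = (R**2 + (-5*1)*R) + R = (R**2 - 5*R) + R = R**2 - 4*R)
J = -51 (J = 17*(-2*(-4 - 2) - 15) = 17*(-2*(-6) - 15) = 17*(12 - 15) = 17*(-3) = -51)
J*(-1) = -51*(-1) = 51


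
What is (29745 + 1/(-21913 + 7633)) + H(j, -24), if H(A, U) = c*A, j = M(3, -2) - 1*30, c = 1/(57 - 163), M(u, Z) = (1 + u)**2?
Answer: 22512305707/756840 ≈ 29745.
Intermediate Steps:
c = -1/106 (c = 1/(-106) = -1/106 ≈ -0.0094340)
j = -14 (j = (1 + 3)**2 - 1*30 = 4**2 - 30 = 16 - 30 = -14)
H(A, U) = -A/106
(29745 + 1/(-21913 + 7633)) + H(j, -24) = (29745 + 1/(-21913 + 7633)) - 1/106*(-14) = (29745 + 1/(-14280)) + 7/53 = (29745 - 1/14280) + 7/53 = 424758599/14280 + 7/53 = 22512305707/756840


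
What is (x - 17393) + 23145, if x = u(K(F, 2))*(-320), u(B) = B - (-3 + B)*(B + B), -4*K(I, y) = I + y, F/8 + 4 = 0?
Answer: 24952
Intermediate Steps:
F = -32 (F = -32 + 8*0 = -32 + 0 = -32)
K(I, y) = -I/4 - y/4 (K(I, y) = -(I + y)/4 = -I/4 - y/4)
u(B) = B - 2*B*(-3 + B) (u(B) = B - (-3 + B)*2*B = B - 2*B*(-3 + B))
x = 19200 (x = ((-¼*(-32) - ¼*2)*(7 - 2*(-¼*(-32) - ¼*2)))*(-320) = ((8 - ½)*(7 - 2*(8 - ½)))*(-320) = (15*(7 - 2*15/2)/2)*(-320) = (15*(7 - 15)/2)*(-320) = ((15/2)*(-8))*(-320) = -60*(-320) = 19200)
(x - 17393) + 23145 = (19200 - 17393) + 23145 = 1807 + 23145 = 24952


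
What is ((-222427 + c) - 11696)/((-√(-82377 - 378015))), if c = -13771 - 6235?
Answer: -254129*I*√115098/230196 ≈ -374.53*I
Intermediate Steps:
c = -20006
((-222427 + c) - 11696)/((-√(-82377 - 378015))) = ((-222427 - 20006) - 11696)/((-√(-82377 - 378015))) = (-242433 - 11696)/((-√(-460392))) = -254129*I*√115098/230196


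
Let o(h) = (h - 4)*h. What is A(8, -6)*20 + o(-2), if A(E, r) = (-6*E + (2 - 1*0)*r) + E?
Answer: -1028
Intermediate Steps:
A(E, r) = -5*E + 2*r (A(E, r) = (-6*E + (2 + 0)*r) + E = (-6*E + 2*r) + E = -5*E + 2*r)
o(h) = h*(-4 + h) (o(h) = (-4 + h)*h = h*(-4 + h))
A(8, -6)*20 + o(-2) = (-5*8 + 2*(-6))*20 - 2*(-4 - 2) = (-40 - 12)*20 - 2*(-6) = -52*20 + 12 = -1040 + 12 = -1028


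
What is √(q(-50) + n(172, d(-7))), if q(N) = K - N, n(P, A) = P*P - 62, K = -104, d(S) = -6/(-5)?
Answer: 2*√7367 ≈ 171.66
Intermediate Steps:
d(S) = 6/5 (d(S) = -6*(-⅕) = 6/5)
n(P, A) = -62 + P² (n(P, A) = P² - 62 = -62 + P²)
q(N) = -104 - N
√(q(-50) + n(172, d(-7))) = √((-104 - 1*(-50)) + (-62 + 172²)) = √((-104 + 50) + (-62 + 29584)) = √(-54 + 29522) = √29468 = 2*√7367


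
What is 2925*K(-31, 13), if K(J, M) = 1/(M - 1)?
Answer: 975/4 ≈ 243.75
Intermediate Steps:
K(J, M) = 1/(-1 + M)
2925*K(-31, 13) = 2925/(-1 + 13) = 2925/12 = 2925*(1/12) = 975/4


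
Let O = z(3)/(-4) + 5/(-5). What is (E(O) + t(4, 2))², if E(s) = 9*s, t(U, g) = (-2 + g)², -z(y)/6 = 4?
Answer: 2025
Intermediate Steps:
z(y) = -24 (z(y) = -6*4 = -24)
O = 5 (O = -24/(-4) + 5/(-5) = -24*(-¼) + 5*(-⅕) = 6 - 1 = 5)
(E(O) + t(4, 2))² = (9*5 + (-2 + 2)²)² = (45 + 0²)² = (45 + 0)² = 45² = 2025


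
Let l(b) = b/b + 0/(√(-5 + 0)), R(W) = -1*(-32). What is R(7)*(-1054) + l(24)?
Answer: -33727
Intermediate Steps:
R(W) = 32
l(b) = 1 (l(b) = 1 + 0/(√(-5)) = 1 + 0/((I*√5)) = 1 + 0*(-I*√5/5) = 1 + 0 = 1)
R(7)*(-1054) + l(24) = 32*(-1054) + 1 = -33728 + 1 = -33727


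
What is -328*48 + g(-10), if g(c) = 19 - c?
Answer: -15715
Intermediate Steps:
-328*48 + g(-10) = -328*48 + (19 - 1*(-10)) = -15744 + (19 + 10) = -15744 + 29 = -15715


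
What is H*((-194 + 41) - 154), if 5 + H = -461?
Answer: 143062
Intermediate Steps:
H = -466 (H = -5 - 461 = -466)
H*((-194 + 41) - 154) = -466*((-194 + 41) - 154) = -466*(-153 - 154) = -466*(-307) = 143062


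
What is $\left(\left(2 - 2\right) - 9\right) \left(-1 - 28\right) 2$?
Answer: $522$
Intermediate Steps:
$\left(\left(2 - 2\right) - 9\right) \left(-1 - 28\right) 2 = \left(0 - 9\right) \left(-29\right) 2 = \left(-9\right) \left(-29\right) 2 = 261 \cdot 2 = 522$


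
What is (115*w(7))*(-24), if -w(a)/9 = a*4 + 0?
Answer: 695520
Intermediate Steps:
w(a) = -36*a (w(a) = -9*(a*4 + 0) = -9*(4*a + 0) = -36*a)
(115*w(7))*(-24) = (115*(-36*7))*(-24) = (115*(-252))*(-24) = -28980*(-24) = 695520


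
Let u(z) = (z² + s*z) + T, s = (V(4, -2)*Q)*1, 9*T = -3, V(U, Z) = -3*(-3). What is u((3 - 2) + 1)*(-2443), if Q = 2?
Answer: -290717/3 ≈ -96906.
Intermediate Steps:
V(U, Z) = 9
T = -⅓ (T = (⅑)*(-3) = -⅓ ≈ -0.33333)
s = 18 (s = (9*2)*1 = 18*1 = 18)
u(z) = -⅓ + z² + 18*z (u(z) = (z² + 18*z) - ⅓ = -⅓ + z² + 18*z)
u((3 - 2) + 1)*(-2443) = (-⅓ + ((3 - 2) + 1)² + 18*((3 - 2) + 1))*(-2443) = (-⅓ + (1 + 1)² + 18*(1 + 1))*(-2443) = (-⅓ + 2² + 18*2)*(-2443) = (-⅓ + 4 + 36)*(-2443) = (119/3)*(-2443) = -290717/3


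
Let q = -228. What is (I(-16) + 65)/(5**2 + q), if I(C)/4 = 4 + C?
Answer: -17/203 ≈ -0.083744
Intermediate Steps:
I(C) = 16 + 4*C (I(C) = 4*(4 + C) = 16 + 4*C)
(I(-16) + 65)/(5**2 + q) = ((16 + 4*(-16)) + 65)/(5**2 - 228) = ((16 - 64) + 65)/(25 - 228) = (-48 + 65)/(-203) = 17*(-1/203) = -17/203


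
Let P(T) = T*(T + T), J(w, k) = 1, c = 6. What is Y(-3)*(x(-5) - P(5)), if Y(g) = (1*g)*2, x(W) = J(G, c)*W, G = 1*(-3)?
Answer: 330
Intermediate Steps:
G = -3
P(T) = 2*T**2 (P(T) = T*(2*T) = 2*T**2)
x(W) = W (x(W) = 1*W = W)
Y(g) = 2*g (Y(g) = g*2 = 2*g)
Y(-3)*(x(-5) - P(5)) = (2*(-3))*(-5 - 2*5**2) = -6*(-5 - 2*25) = -6*(-5 - 1*50) = -6*(-5 - 50) = -6*(-55) = 330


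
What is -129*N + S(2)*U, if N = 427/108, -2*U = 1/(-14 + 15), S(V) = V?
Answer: -18397/36 ≈ -511.03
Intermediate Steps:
U = -½ (U = -1/(2*(-14 + 15)) = -½/1 = -½*1 = -½ ≈ -0.50000)
N = 427/108 (N = 427*(1/108) = 427/108 ≈ 3.9537)
-129*N + S(2)*U = -129*427/108 + 2*(-½) = -18361/36 - 1 = -18397/36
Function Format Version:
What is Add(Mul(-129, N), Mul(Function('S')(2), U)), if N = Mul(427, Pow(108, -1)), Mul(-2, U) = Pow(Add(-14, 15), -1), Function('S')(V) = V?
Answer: Rational(-18397, 36) ≈ -511.03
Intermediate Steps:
U = Rational(-1, 2) (U = Mul(Rational(-1, 2), Pow(Add(-14, 15), -1)) = Mul(Rational(-1, 2), Pow(1, -1)) = Mul(Rational(-1, 2), 1) = Rational(-1, 2) ≈ -0.50000)
N = Rational(427, 108) (N = Mul(427, Rational(1, 108)) = Rational(427, 108) ≈ 3.9537)
Add(Mul(-129, N), Mul(Function('S')(2), U)) = Add(Mul(-129, Rational(427, 108)), Mul(2, Rational(-1, 2))) = Add(Rational(-18361, 36), -1) = Rational(-18397, 36)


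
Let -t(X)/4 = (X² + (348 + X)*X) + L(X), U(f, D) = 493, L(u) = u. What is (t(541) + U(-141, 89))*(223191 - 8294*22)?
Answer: -126086186093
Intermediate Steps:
t(X) = -4*X - 4*X² - 4*X*(348 + X) (t(X) = -4*((X² + (348 + X)*X) + X) = -4*((X² + X*(348 + X)) + X) = -4*(X + X² + X*(348 + X)) = -4*X - 4*X² - 4*X*(348 + X))
(t(541) + U(-141, 89))*(223191 - 8294*22) = (4*541*(-349 - 2*541) + 493)*(223191 - 8294*22) = (4*541*(-349 - 1082) + 493)*(223191 - 182468) = (4*541*(-1431) + 493)*40723 = (-3096684 + 493)*40723 = -3096191*40723 = -126086186093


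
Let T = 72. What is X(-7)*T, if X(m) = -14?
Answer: -1008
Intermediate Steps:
X(-7)*T = -14*72 = -1008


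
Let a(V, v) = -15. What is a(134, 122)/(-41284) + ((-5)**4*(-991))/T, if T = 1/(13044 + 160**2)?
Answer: -988137803709985/41284 ≈ -2.3935e+10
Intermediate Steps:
T = 1/38644 (T = 1/(13044 + 25600) = 1/38644 ≈ 2.5877e-5)
a(134, 122)/(-41284) + ((-5)**4*(-991))/T = -15/(-41284) + ((-5)**4*(-991))/(1/38644) = -15*(-1/41284) + (625*(-991))*38644 = 15/41284 - 619375*38644 = 15/41284 - 23935127500 = -988137803709985/41284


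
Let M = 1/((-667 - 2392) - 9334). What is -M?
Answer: 1/12393 ≈ 8.0691e-5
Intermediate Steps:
M = -1/12393 (M = 1/(-3059 - 9334) = 1/(-12393) = -1/12393 ≈ -8.0691e-5)
-M = -1*(-1/12393) = 1/12393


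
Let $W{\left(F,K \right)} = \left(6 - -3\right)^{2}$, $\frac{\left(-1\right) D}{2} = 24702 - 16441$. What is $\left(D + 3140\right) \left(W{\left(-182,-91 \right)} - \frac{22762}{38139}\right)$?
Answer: $- \frac{41035862854}{38139} \approx -1.076 \cdot 10^{6}$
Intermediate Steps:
$D = -16522$ ($D = - 2 \left(24702 - 16441\right) = \left(-2\right) 8261 = -16522$)
$W{\left(F,K \right)} = 81$ ($W{\left(F,K \right)} = \left(6 + 3\right)^{2} = 9^{2} = 81$)
$\left(D + 3140\right) \left(W{\left(-182,-91 \right)} - \frac{22762}{38139}\right) = \left(-16522 + 3140\right) \left(81 - \frac{22762}{38139}\right) = - 13382 \left(81 - \frac{22762}{38139}\right) = \left(-13382\right) \frac{3066497}{38139} = - \frac{41035862854}{38139}$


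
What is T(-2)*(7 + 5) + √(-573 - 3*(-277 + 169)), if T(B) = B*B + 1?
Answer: 60 + I*√249 ≈ 60.0 + 15.78*I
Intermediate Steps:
T(B) = 1 + B² (T(B) = B² + 1 = 1 + B²)
T(-2)*(7 + 5) + √(-573 - 3*(-277 + 169)) = (1 + (-2)²)*(7 + 5) + √(-573 - 3*(-277 + 169)) = (1 + 4)*12 + √(-573 - 3*(-108)) = 5*12 + √(-573 + 324) = 60 + √(-249) = 60 + I*√249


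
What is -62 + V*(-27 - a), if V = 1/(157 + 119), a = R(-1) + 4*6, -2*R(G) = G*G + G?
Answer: -5721/92 ≈ -62.185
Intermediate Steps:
R(G) = -G/2 - G²/2 (R(G) = -(G*G + G)/2 = -(G² + G)/2 = -(G + G²)/2 = -G/2 - G²/2)
a = 24 (a = -½*(-1)*(1 - 1) + 4*6 = -½*(-1)*0 + 24 = 0 + 24 = 24)
V = 1/276 ≈ 0.0036232
-62 + V*(-27 - a) = -62 + (-27 - 1*24)/276 = -62 + (-27 - 24)/276 = -62 + (1/276)*(-51) = -62 - 17/92 = -5721/92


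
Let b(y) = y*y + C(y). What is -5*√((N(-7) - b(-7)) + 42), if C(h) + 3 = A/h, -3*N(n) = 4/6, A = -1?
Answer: -25*I*√77/21 ≈ -10.446*I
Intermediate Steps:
N(n) = -2/9 (N(n) = -4/(3*6) = -⅓*⅔ = -2/9)
C(h) = -3 - 1/h
b(y) = -3 + y² - 1/y (b(y) = y*y + (-3 - 1/y) = y² + (-3 - 1/y) = -3 + y² - 1/y)
-5*√((N(-7) - b(-7)) + 42) = -5*√((-2/9 - (-3 + (-7)² - 1/(-7))) + 42) = -5*√((-2/9 - (-3 + 49 - 1*(-⅐))) + 42) = -5*√((-2/9 - (-3 + 49 + ⅐)) + 42) = -5*√((-2/9 - 1*323/7) + 42) = -5*√((-2/9 - 323/7) + 42) = -5*√(-2921/63 + 42) = -25*I*√77/21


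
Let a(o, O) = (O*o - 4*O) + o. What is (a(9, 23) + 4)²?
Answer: 16384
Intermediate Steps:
a(o, O) = o - 4*O + O*o (a(o, O) = (-4*O + O*o) + o = o - 4*O + O*o)
(a(9, 23) + 4)² = ((9 - 4*23 + 23*9) + 4)² = ((9 - 92 + 207) + 4)² = (124 + 4)² = 128² = 16384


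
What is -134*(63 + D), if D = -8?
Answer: -7370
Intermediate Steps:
-134*(63 + D) = -134*(63 - 8) = -134*55 = -7370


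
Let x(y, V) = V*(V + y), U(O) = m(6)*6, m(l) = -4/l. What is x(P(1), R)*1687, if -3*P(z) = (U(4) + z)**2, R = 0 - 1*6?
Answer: 91098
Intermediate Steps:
U(O) = -4 (U(O) = -4/6*6 = -4*1/6*6 = -2/3*6 = -4)
R = -6 (R = 0 - 6 = -6)
P(z) = -(-4 + z)**2/3
x(P(1), R)*1687 = -6*(-6 - (-4 + 1)**2/3)*1687 = -6*(-6 - 1/3*(-3)**2)*1687 = -6*(-6 - 1/3*9)*1687 = -6*(-6 - 3)*1687 = -6*(-9)*1687 = 54*1687 = 91098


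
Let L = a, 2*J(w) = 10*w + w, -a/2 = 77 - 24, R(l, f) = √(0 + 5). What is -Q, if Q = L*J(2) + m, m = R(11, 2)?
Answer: 1166 - √5 ≈ 1163.8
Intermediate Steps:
R(l, f) = √5
a = -106 (a = -2*(77 - 24) = -2*53 = -106)
m = √5 ≈ 2.2361
J(w) = 11*w/2 (J(w) = (10*w + w)/2 = (11*w)/2 = 11*w/2)
L = -106
Q = -1166 + √5 (Q = -583*2 + √5 = -106*11 + √5 = -1166 + √5 ≈ -1163.8)
-Q = -(-1166 + √5) = 1166 - √5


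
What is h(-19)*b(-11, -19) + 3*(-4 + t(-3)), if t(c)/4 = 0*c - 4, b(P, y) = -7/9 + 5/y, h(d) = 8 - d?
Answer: -1674/19 ≈ -88.105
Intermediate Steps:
b(P, y) = -7/9 + 5/y (b(P, y) = -7*1/9 + 5/y = -7/9 + 5/y)
t(c) = -16 (t(c) = 4*(0*c - 4) = 4*(0 - 4) = 4*(-4) = -16)
h(-19)*b(-11, -19) + 3*(-4 + t(-3)) = (8 - 1*(-19))*(-7/9 + 5/(-19)) + 3*(-4 - 16) = (8 + 19)*(-7/9 + 5*(-1/19)) + 3*(-20) = 27*(-7/9 - 5/19) - 60 = 27*(-178/171) - 60 = -534/19 - 60 = -1674/19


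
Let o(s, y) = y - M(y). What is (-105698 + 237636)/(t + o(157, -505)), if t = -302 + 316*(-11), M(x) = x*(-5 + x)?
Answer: -131938/261833 ≈ -0.50390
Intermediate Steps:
o(s, y) = y - y*(-5 + y)
t = -3778 (t = -302 - 3476 = -3778)
(-105698 + 237636)/(t + o(157, -505)) = (-105698 + 237636)/(-3778 - 505*(6 - 1*(-505))) = 131938/(-3778 - 505*(6 + 505)) = 131938/(-3778 - 505*511) = 131938/(-3778 - 258055) = 131938/(-261833) = 131938*(-1/261833) = -131938/261833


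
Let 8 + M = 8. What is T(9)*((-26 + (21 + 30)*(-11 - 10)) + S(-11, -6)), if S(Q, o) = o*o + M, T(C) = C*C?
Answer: -85941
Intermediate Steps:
M = 0 (M = -8 + 8 = 0)
T(C) = C²
S(Q, o) = o² (S(Q, o) = o*o + 0 = o² + 0 = o²)
T(9)*((-26 + (21 + 30)*(-11 - 10)) + S(-11, -6)) = 9²*((-26 + (21 + 30)*(-11 - 10)) + (-6)²) = 81*((-26 + 51*(-21)) + 36) = 81*((-26 - 1071) + 36) = 81*(-1097 + 36) = 81*(-1061) = -85941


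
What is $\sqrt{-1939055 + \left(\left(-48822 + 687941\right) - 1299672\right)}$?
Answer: $2 i \sqrt{649902} \approx 1612.3 i$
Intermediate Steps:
$\sqrt{-1939055 + \left(\left(-48822 + 687941\right) - 1299672\right)} = \sqrt{-1939055 + \left(639119 - 1299672\right)} = \sqrt{-1939055 - 660553} = \sqrt{-2599608} = 2 i \sqrt{649902}$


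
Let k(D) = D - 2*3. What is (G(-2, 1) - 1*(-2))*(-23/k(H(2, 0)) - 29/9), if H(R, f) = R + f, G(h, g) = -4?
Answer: -91/18 ≈ -5.0556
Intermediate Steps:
k(D) = -6 + D (k(D) = D - 6 = -6 + D)
(G(-2, 1) - 1*(-2))*(-23/k(H(2, 0)) - 29/9) = (-4 - 1*(-2))*(-23/(-6 + (2 + 0)) - 29/9) = (-4 + 2)*(-23/(-6 + 2) - 29*1/9) = -2*(-23/(-4) - 29/9) = -2*(-23*(-1/4) - 29/9) = -2*(23/4 - 29/9) = -2*91/36 = -91/18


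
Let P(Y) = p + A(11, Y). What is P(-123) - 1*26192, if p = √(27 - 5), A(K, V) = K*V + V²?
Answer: -12416 + √22 ≈ -12411.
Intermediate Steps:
A(K, V) = V² + K*V
p = √22 ≈ 4.6904
P(Y) = √22 + Y*(11 + Y)
P(-123) - 1*26192 = (√22 - 123*(11 - 123)) - 1*26192 = (√22 - 123*(-112)) - 26192 = (√22 + 13776) - 26192 = (13776 + √22) - 26192 = -12416 + √22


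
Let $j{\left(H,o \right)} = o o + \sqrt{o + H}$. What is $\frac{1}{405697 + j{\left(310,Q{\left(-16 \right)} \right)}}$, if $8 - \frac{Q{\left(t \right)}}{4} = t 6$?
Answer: $\frac{578753}{334955034283} - \frac{11 \sqrt{6}}{334955034283} \approx 1.7278 \cdot 10^{-6}$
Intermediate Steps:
$Q{\left(t \right)} = 32 - 24 t$ ($Q{\left(t \right)} = 32 - 4 t 6 = 32 - 4 \cdot 6 t = 32 - 24 t$)
$j{\left(H,o \right)} = o^{2} + \sqrt{H + o}$
$\frac{1}{405697 + j{\left(310,Q{\left(-16 \right)} \right)}} = \frac{1}{405697 + \left(\left(32 - -384\right)^{2} + \sqrt{310 + \left(32 - -384\right)}\right)} = \frac{1}{405697 + \left(\left(32 + 384\right)^{2} + \sqrt{310 + \left(32 + 384\right)}\right)} = \frac{1}{405697 + \left(416^{2} + \sqrt{310 + 416}\right)} = \frac{1}{405697 + \left(173056 + \sqrt{726}\right)} = \frac{1}{405697 + \left(173056 + 11 \sqrt{6}\right)} = \frac{1}{578753 + 11 \sqrt{6}}$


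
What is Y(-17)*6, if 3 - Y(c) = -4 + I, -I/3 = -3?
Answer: -12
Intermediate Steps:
I = 9 (I = -3*(-3) = 9)
Y(c) = -2 (Y(c) = 3 - (-4 + 9) = 3 - 1*5 = 3 - 5 = -2)
Y(-17)*6 = -2*6 = -12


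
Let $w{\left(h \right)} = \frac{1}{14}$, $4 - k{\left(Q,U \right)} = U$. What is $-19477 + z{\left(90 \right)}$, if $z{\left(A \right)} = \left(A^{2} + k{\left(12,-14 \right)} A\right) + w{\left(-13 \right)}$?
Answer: $- \frac{136597}{14} \approx -9756.9$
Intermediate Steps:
$k{\left(Q,U \right)} = 4 - U$
$w{\left(h \right)} = \frac{1}{14}$
$z{\left(A \right)} = \frac{1}{14} + A^{2} + 18 A$ ($z{\left(A \right)} = \left(A^{2} + \left(4 - -14\right) A\right) + \frac{1}{14} = \left(A^{2} + \left(4 + 14\right) A\right) + \frac{1}{14} = \left(A^{2} + 18 A\right) + \frac{1}{14} = \frac{1}{14} + A^{2} + 18 A$)
$-19477 + z{\left(90 \right)} = -19477 + \left(\frac{1}{14} + 90^{2} + 18 \cdot 90\right) = -19477 + \left(\frac{1}{14} + 8100 + 1620\right) = -19477 + \frac{136081}{14} = - \frac{136597}{14}$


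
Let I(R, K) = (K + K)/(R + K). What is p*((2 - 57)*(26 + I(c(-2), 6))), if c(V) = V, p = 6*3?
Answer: -28710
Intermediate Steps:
p = 18
I(R, K) = 2*K/(K + R) (I(R, K) = (2*K)/(K + R) = 2*K/(K + R))
p*((2 - 57)*(26 + I(c(-2), 6))) = 18*((2 - 57)*(26 + 2*6/(6 - 2))) = 18*(-55*(26 + 2*6/4)) = 18*(-55*(26 + 2*6*(1/4))) = 18*(-55*(26 + 3)) = 18*(-55*29) = 18*(-1595) = -28710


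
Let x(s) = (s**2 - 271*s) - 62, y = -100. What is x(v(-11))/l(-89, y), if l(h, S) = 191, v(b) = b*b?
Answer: -18212/191 ≈ -95.351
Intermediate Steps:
v(b) = b**2
x(s) = -62 + s**2 - 271*s
x(v(-11))/l(-89, y) = (-62 + ((-11)**2)**2 - 271*(-11)**2)/191 = (-62 + 121**2 - 271*121)*(1/191) = (-62 + 14641 - 32791)*(1/191) = -18212*1/191 = -18212/191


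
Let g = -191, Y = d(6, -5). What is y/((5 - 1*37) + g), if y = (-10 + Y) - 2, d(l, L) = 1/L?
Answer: 61/1115 ≈ 0.054709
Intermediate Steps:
Y = -⅕ (Y = 1/(-5) = -⅕ ≈ -0.20000)
y = -61/5 (y = (-10 - ⅕) - 2 = -51/5 - 2 = -61/5 ≈ -12.200)
y/((5 - 1*37) + g) = -61/5/((5 - 1*37) - 191) = -61/5/((5 - 37) - 191) = -61/5/(-32 - 191) = -61/5/(-223) = -1/223*(-61/5) = 61/1115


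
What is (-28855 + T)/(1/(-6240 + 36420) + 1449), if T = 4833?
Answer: -724983960/43730821 ≈ -16.578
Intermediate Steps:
(-28855 + T)/(1/(-6240 + 36420) + 1449) = (-28855 + 4833)/(1/(-6240 + 36420) + 1449) = -24022/(1/30180 + 1449) = -24022/43730821/30180 = -24022*30180/43730821 = -724983960/43730821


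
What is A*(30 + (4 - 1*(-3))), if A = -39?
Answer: -1443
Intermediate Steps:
A*(30 + (4 - 1*(-3))) = -39*(30 + (4 - 1*(-3))) = -39*(30 + (4 + 3)) = -39*(30 + 7) = -39*37 = -1443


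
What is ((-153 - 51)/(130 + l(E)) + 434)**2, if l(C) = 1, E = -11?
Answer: 3209222500/17161 ≈ 1.8701e+5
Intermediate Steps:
((-153 - 51)/(130 + l(E)) + 434)**2 = ((-153 - 51)/(130 + 1) + 434)**2 = (-204/131 + 434)**2 = (56650/131)**2 = 3209222500/17161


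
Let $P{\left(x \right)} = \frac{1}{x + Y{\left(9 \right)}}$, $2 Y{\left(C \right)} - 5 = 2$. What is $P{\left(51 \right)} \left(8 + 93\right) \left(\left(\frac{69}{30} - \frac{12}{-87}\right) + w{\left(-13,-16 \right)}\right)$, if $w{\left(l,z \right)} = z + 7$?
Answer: $- \frac{192203}{15805} \approx -12.161$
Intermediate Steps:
$w{\left(l,z \right)} = 7 + z$
$Y{\left(C \right)} = \frac{7}{2}$ ($Y{\left(C \right)} = \frac{5}{2} + \frac{1}{2} \cdot 2 = \frac{5}{2} + 1 = \frac{7}{2}$)
$P{\left(x \right)} = \frac{1}{\frac{7}{2} + x}$ ($P{\left(x \right)} = \frac{1}{x + \frac{7}{2}} = \frac{1}{\frac{7}{2} + x}$)
$P{\left(51 \right)} \left(8 + 93\right) \left(\left(\frac{69}{30} - \frac{12}{-87}\right) + w{\left(-13,-16 \right)}\right) = \frac{2}{7 + 2 \cdot 51} \left(8 + 93\right) \left(\left(\frac{69}{30} - \frac{12}{-87}\right) + \left(7 - 16\right)\right) = \frac{2}{7 + 102} \cdot 101 \left(\left(69 \cdot \frac{1}{30} - - \frac{4}{29}\right) - 9\right) = \frac{2}{109} \cdot 101 \left(\left(\frac{23}{10} + \frac{4}{29}\right) - 9\right) = 2 \cdot \frac{1}{109} \cdot 101 \left(\frac{707}{290} - 9\right) = \frac{2 \cdot 101 \left(- \frac{1903}{290}\right)}{109} = \frac{2}{109} \left(- \frac{192203}{290}\right) = - \frac{192203}{15805}$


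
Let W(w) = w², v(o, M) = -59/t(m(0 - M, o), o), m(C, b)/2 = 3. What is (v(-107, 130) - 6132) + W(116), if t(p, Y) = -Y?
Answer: 783609/107 ≈ 7323.4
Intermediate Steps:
m(C, b) = 6 (m(C, b) = 2*3 = 6)
v(o, M) = 59/o (v(o, M) = -59*(-1/o) = -(-59)/o = 59/o)
(v(-107, 130) - 6132) + W(116) = (59/(-107) - 6132) + 116² = (59*(-1/107) - 6132) + 13456 = (-59/107 - 6132) + 13456 = -656183/107 + 13456 = 783609/107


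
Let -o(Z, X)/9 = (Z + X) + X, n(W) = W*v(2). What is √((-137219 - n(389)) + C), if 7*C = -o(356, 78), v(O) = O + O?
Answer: I*√6767719/7 ≈ 371.64*I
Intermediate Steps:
v(O) = 2*O
n(W) = 4*W (n(W) = W*(2*2) = W*4 = 4*W)
o(Z, X) = -18*X - 9*Z (o(Z, X) = -9*((Z + X) + X) = -9*((X + Z) + X) = -9*(Z + 2*X) = -18*X - 9*Z)
C = 4608/7 (C = (-(-18*78 - 9*356))/7 = (-(-1404 - 3204))/7 = (-1*(-4608))/7 = (⅐)*4608 = 4608/7 ≈ 658.29)
√((-137219 - n(389)) + C) = √((-137219 - 4*389) + 4608/7) = √((-137219 - 1*1556) + 4608/7) = √((-137219 - 1556) + 4608/7) = √(-138775 + 4608/7) = √(-966817/7) = I*√6767719/7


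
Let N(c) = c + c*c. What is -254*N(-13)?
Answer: -39624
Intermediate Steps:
N(c) = c + c²
-254*N(-13) = -(-3302)*(1 - 13) = -(-3302)*(-12) = -254*156 = -39624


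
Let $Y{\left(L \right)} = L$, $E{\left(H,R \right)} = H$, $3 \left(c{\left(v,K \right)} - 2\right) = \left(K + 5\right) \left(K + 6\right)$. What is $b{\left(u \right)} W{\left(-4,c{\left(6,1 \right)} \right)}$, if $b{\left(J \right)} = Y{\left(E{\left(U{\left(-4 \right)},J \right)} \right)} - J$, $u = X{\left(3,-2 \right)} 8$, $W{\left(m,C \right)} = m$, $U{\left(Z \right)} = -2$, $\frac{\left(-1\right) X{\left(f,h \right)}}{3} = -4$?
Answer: $392$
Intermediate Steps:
$X{\left(f,h \right)} = 12$ ($X{\left(f,h \right)} = \left(-3\right) \left(-4\right) = 12$)
$c{\left(v,K \right)} = 2 + \frac{\left(5 + K\right) \left(6 + K\right)}{3}$ ($c{\left(v,K \right)} = 2 + \frac{\left(K + 5\right) \left(K + 6\right)}{3} = 2 + \frac{\left(5 + K\right) \left(6 + K\right)}{3}$)
$u = 96$ ($u = 12 \cdot 8 = 96$)
$b{\left(J \right)} = -2 - J$
$b{\left(u \right)} W{\left(-4,c{\left(6,1 \right)} \right)} = \left(-2 - 96\right) \left(-4\right) = \left(-98\right) \left(-4\right) = 392$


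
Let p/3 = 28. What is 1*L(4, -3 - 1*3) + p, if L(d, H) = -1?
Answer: 83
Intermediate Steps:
p = 84 (p = 3*28 = 84)
1*L(4, -3 - 1*3) + p = 1*(-1) + 84 = -1 + 84 = 83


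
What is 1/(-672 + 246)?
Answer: -1/426 ≈ -0.0023474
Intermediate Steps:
1/(-672 + 246) = 1/(-426) = -1/426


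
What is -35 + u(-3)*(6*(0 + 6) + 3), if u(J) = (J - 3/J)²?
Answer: 121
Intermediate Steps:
-35 + u(-3)*(6*(0 + 6) + 3) = -35 + ((-3 + (-3)²)²/(-3)²)*(6*(0 + 6) + 3) = -35 + ((-3 + 9)²/9)*(6*6 + 3) = -35 + ((⅑)*6²)*(36 + 3) = -35 + ((⅑)*36)*39 = -35 + 4*39 = -35 + 156 = 121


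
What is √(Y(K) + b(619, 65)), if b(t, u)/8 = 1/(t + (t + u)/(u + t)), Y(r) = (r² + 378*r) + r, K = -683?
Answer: √4988359110/155 ≈ 455.67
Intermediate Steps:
Y(r) = r² + 379*r
b(t, u) = 8/(1 + t) (b(t, u) = 8/(t + (t + u)/(u + t)) = 8/(t + (t + u)/(t + u)) = 8/(t + 1) = 8/(1 + t))
√(Y(K) + b(619, 65)) = √(-683*(379 - 683) + 8/(1 + 619)) = √(-683*(-304) + 8/620) = √(207632 + 8*(1/620)) = √(207632 + 2/155) = √(32182962/155) = √4988359110/155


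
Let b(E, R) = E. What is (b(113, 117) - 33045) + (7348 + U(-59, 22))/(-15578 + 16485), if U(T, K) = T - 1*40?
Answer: -29862075/907 ≈ -32924.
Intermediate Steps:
U(T, K) = -40 + T (U(T, K) = T - 40 = -40 + T)
(b(113, 117) - 33045) + (7348 + U(-59, 22))/(-15578 + 16485) = (113 - 33045) + (7348 + (-40 - 59))/(-15578 + 16485) = -32932 + (7348 - 99)/907 = -32932 + 7249*(1/907) = -32932 + 7249/907 = -29862075/907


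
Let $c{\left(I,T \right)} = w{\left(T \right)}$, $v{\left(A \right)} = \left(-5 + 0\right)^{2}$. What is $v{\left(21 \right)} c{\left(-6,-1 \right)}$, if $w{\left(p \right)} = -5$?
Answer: $-125$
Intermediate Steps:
$v{\left(A \right)} = 25$ ($v{\left(A \right)} = \left(-5\right)^{2} = 25$)
$c{\left(I,T \right)} = -5$
$v{\left(21 \right)} c{\left(-6,-1 \right)} = 25 \left(-5\right) = -125$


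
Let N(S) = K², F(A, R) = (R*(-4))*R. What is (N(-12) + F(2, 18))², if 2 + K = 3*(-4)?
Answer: 1210000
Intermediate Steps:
K = -14 (K = -2 + 3*(-4) = -2 - 12 = -14)
F(A, R) = -4*R² (F(A, R) = (-4*R)*R = -4*R²)
N(S) = 196 (N(S) = (-14)² = 196)
(N(-12) + F(2, 18))² = (196 - 4*18²)² = (196 - 4*324)² = (196 - 1296)² = (-1100)² = 1210000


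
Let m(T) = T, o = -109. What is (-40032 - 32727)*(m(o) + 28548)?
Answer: -2069193201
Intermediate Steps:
(-40032 - 32727)*(m(o) + 28548) = (-40032 - 32727)*(-109 + 28548) = -72759*28439 = -2069193201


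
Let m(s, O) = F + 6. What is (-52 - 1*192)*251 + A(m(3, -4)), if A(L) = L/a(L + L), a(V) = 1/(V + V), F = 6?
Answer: -60668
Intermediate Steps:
a(V) = 1/(2*V)
m(s, O) = 12 (m(s, O) = 6 + 6 = 12)
A(L) = 4*L² (A(L) = L/((1/(2*(L + L)))) = L/((1/(2*((2*L))))) = L/(((1/(2*L))/2)) = L/((1/(4*L))) = L*(4*L) = 4*L²)
(-52 - 1*192)*251 + A(m(3, -4)) = (-52 - 1*192)*251 + 4*12² = (-52 - 192)*251 + 4*144 = -244*251 + 576 = -61244 + 576 = -60668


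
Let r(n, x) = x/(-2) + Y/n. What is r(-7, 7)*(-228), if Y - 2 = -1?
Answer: 5814/7 ≈ 830.57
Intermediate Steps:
Y = 1 (Y = 2 - 1 = 1)
r(n, x) = 1/n - x/2 (r(n, x) = x/(-2) + 1/n = x*(-1/2) + 1/n = -x/2 + 1/n = 1/n - x/2)
r(-7, 7)*(-228) = (1/(-7) - 1/2*7)*(-228) = (-1/7 - 7/2)*(-228) = -51/14*(-228) = 5814/7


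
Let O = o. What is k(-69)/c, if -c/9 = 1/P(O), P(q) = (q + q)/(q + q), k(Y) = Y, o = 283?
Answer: 23/3 ≈ 7.6667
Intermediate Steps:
O = 283
P(q) = 1 (P(q) = (2*q)/((2*q)) = (2*q)*(1/(2*q)) = 1)
c = -9 (c = -9/1 = -9*1 = -9)
k(-69)/c = -69/(-9) = -69*(-⅑) = 23/3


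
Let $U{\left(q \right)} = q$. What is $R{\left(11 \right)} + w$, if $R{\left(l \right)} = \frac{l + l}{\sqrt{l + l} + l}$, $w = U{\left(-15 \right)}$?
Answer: $- \frac{113}{9} - \frac{2 \sqrt{22}}{9} \approx -13.598$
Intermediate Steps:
$w = -15$
$R{\left(l \right)} = \frac{2 l}{l + \sqrt{2} \sqrt{l}}$ ($R{\left(l \right)} = \frac{2 l}{\sqrt{2 l} + l} = \frac{2 l}{\sqrt{2} \sqrt{l} + l} = \frac{2 l}{l + \sqrt{2} \sqrt{l}}$)
$R{\left(11 \right)} + w = 2 \cdot 11 \frac{1}{11 + \sqrt{2} \sqrt{11}} - 15 = 2 \cdot 11 \frac{1}{11 + \sqrt{22}} - 15 = \frac{22}{11 + \sqrt{22}} - 15 = -15 + \frac{22}{11 + \sqrt{22}}$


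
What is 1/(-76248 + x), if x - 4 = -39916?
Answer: -1/116160 ≈ -8.6088e-6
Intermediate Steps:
x = -39912 (x = 4 - 39916 = -39912)
1/(-76248 + x) = 1/(-76248 - 39912) = 1/(-116160) = -1/116160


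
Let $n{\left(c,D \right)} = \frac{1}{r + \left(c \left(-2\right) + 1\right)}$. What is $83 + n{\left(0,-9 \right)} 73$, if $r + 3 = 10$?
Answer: $\frac{737}{8} \approx 92.125$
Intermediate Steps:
$r = 7$ ($r = -3 + 10 = 7$)
$n{\left(c,D \right)} = \frac{1}{8 - 2 c}$ ($n{\left(c,D \right)} = \frac{1}{7 + \left(c \left(-2\right) + 1\right)} = \frac{1}{7 - \left(-1 + 2 c\right)} = \frac{1}{8 - 2 c}$)
$83 + n{\left(0,-9 \right)} 73 = 83 + \frac{1}{2 \left(4 - 0\right)} 73 = 83 + \frac{1}{2 \left(4 + 0\right)} 73 = 83 + \frac{1}{2 \cdot 4} \cdot 73 = 83 + \frac{1}{2} \cdot \frac{1}{4} \cdot 73 = 83 + \frac{1}{8} \cdot 73 = 83 + \frac{73}{8} = \frac{737}{8}$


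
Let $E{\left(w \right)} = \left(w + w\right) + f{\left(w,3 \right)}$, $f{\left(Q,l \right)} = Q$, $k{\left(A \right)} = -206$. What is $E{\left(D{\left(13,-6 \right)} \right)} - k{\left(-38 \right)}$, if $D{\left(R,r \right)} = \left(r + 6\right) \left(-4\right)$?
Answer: $206$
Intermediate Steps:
$D{\left(R,r \right)} = -24 - 4 r$ ($D{\left(R,r \right)} = \left(6 + r\right) \left(-4\right) = -24 - 4 r$)
$E{\left(w \right)} = 3 w$ ($E{\left(w \right)} = \left(w + w\right) + w = 2 w + w = 3 w$)
$E{\left(D{\left(13,-6 \right)} \right)} - k{\left(-38 \right)} = 3 \left(-24 - -24\right) - -206 = 3 \left(-24 + 24\right) + 206 = 3 \cdot 0 + 206 = 0 + 206 = 206$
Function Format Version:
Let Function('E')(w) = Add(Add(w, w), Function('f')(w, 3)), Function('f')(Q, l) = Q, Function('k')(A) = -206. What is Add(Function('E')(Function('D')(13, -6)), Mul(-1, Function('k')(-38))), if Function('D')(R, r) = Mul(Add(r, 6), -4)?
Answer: 206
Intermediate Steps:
Function('D')(R, r) = Add(-24, Mul(-4, r)) (Function('D')(R, r) = Mul(Add(6, r), -4) = Add(-24, Mul(-4, r)))
Function('E')(w) = Mul(3, w) (Function('E')(w) = Add(Add(w, w), w) = Add(Mul(2, w), w) = Mul(3, w))
Add(Function('E')(Function('D')(13, -6)), Mul(-1, Function('k')(-38))) = Add(Mul(3, Add(-24, Mul(-4, -6))), Mul(-1, -206)) = Add(Mul(3, Add(-24, 24)), 206) = Add(Mul(3, 0), 206) = Add(0, 206) = 206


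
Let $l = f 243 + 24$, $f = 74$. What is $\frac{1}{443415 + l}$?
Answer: $\frac{1}{461421} \approx 2.1672 \cdot 10^{-6}$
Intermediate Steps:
$l = 18006$ ($l = 74 \cdot 243 + 24 = 17982 + 24 = 18006$)
$\frac{1}{443415 + l} = \frac{1}{443415 + 18006} = \frac{1}{461421}$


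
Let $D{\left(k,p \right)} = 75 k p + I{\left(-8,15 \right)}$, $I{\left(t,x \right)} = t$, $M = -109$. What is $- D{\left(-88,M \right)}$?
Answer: $-719392$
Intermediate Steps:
$D{\left(k,p \right)} = -8 + 75 k p$ ($D{\left(k,p \right)} = 75 k p - 8 = -8 + 75 k p$)
$- D{\left(-88,M \right)} = - (-8 + 75 \left(-88\right) \left(-109\right)) = - (-8 + 719400) = \left(-1\right) 719392 = -719392$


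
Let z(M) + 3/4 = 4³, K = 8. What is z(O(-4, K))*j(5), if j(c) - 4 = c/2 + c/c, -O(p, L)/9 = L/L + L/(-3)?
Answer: 3795/8 ≈ 474.38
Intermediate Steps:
O(p, L) = -9 + 3*L (O(p, L) = -9*(L/L + L/(-3)) = -9*(1 + L*(-⅓)) = -9*(1 - L/3) = -9 + 3*L)
j(c) = 5 + c/2 (j(c) = 4 + (c/2 + c/c) = 4 + (c*(½) + 1) = 4 + (c/2 + 1) = 4 + (1 + c/2) = 5 + c/2)
z(M) = 253/4 (z(M) = -¾ + 4³ = -¾ + 64 = 253/4)
z(O(-4, K))*j(5) = 253*(5 + (½)*5)/4 = 253*(5 + 5/2)/4 = (253/4)*(15/2) = 3795/8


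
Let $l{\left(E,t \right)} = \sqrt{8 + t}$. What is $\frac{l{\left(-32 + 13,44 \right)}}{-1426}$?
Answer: $- \frac{\sqrt{13}}{713} \approx -0.0050569$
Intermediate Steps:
$\frac{l{\left(-32 + 13,44 \right)}}{-1426} = \frac{\sqrt{8 + 44}}{-1426} = \sqrt{52} \left(- \frac{1}{1426}\right) = 2 \sqrt{13} \left(- \frac{1}{1426}\right) = - \frac{\sqrt{13}}{713}$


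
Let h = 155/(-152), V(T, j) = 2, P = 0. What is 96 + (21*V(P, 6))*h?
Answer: 4041/76 ≈ 53.171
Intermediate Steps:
h = -155/152 (h = 155*(-1/152) = -155/152 ≈ -1.0197)
96 + (21*V(P, 6))*h = 96 + (21*2)*(-155/152) = 96 + 42*(-155/152) = 96 - 3255/76 = 4041/76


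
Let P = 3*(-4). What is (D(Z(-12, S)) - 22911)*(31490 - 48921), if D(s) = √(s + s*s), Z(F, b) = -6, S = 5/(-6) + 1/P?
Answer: 399361641 - 17431*√30 ≈ 3.9927e+8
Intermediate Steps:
P = -12
S = -11/12 (S = 5/(-6) + 1/(-12) = 5*(-⅙) + 1*(-1/12) = -⅚ - 1/12 = -11/12 ≈ -0.91667)
D(s) = √(s + s²)
(D(Z(-12, S)) - 22911)*(31490 - 48921) = (√(-6*(1 - 6)) - 22911)*(31490 - 48921) = (√(-6*(-5)) - 22911)*(-17431) = (√30 - 22911)*(-17431) = (-22911 + √30)*(-17431) = 399361641 - 17431*√30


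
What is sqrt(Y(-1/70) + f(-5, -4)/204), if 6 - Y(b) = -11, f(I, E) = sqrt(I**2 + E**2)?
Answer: sqrt(176868 + 51*sqrt(41))/102 ≈ 4.1269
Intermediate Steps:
f(I, E) = sqrt(E**2 + I**2)
Y(b) = 17 (Y(b) = 6 - 1*(-11) = 6 + 11 = 17)
sqrt(Y(-1/70) + f(-5, -4)/204) = sqrt(17 + sqrt((-4)**2 + (-5)**2)/204) = sqrt(17 + sqrt(16 + 25)/204) = sqrt(17 + sqrt(41)/204)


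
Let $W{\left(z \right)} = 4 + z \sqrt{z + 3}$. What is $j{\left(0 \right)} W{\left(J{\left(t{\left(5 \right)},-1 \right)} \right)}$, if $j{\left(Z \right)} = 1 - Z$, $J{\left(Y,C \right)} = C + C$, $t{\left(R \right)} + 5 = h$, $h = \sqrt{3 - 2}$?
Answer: $2$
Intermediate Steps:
$h = 1$ ($h = \sqrt{1} = 1$)
$t{\left(R \right)} = -4$ ($t{\left(R \right)} = -5 + 1 = -4$)
$J{\left(Y,C \right)} = 2 C$
$W{\left(z \right)} = 4 + z \sqrt{3 + z}$
$j{\left(0 \right)} W{\left(J{\left(t{\left(5 \right)},-1 \right)} \right)} = \left(1 - 0\right) \left(4 + 2 \left(-1\right) \sqrt{3 + 2 \left(-1\right)}\right) = \left(1 + 0\right) \left(4 - 2 \sqrt{3 - 2}\right) = 1 \left(4 - 2 \sqrt{1}\right) = 1 \left(4 - 2\right) = 1 \cdot 2 = 2$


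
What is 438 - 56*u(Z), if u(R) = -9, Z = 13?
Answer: 942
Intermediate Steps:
438 - 56*u(Z) = 438 - 56*(-9) = 438 + 504 = 942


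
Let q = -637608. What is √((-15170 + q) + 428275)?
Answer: I*√224503 ≈ 473.82*I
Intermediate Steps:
√((-15170 + q) + 428275) = √((-15170 - 637608) + 428275) = √(-652778 + 428275) = √(-224503) = I*√224503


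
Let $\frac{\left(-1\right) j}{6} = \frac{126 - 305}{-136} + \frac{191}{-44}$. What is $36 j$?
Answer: $\frac{122175}{187} \approx 653.34$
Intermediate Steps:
$j = \frac{13575}{748}$ ($j = - 6 \left(\frac{126 - 305}{-136} + \frac{191}{-44}\right) = - 6 \left(\left(-179\right) \left(- \frac{1}{136}\right) + 191 \left(- \frac{1}{44}\right)\right) = - 6 \left(\frac{179}{136} - \frac{191}{44}\right) = \left(-6\right) \left(- \frac{4525}{1496}\right) = \frac{13575}{748} \approx 18.148$)
$36 j = 36 \cdot \frac{13575}{748} = \frac{122175}{187}$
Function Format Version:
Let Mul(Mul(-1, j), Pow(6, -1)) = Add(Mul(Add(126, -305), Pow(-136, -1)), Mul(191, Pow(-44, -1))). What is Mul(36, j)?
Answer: Rational(122175, 187) ≈ 653.34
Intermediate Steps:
j = Rational(13575, 748) (j = Mul(-6, Add(Mul(Add(126, -305), Pow(-136, -1)), Mul(191, Pow(-44, -1)))) = Mul(-6, Add(Mul(-179, Rational(-1, 136)), Mul(191, Rational(-1, 44)))) = Mul(-6, Add(Rational(179, 136), Rational(-191, 44))) = Mul(-6, Rational(-4525, 1496)) = Rational(13575, 748) ≈ 18.148)
Mul(36, j) = Mul(36, Rational(13575, 748)) = Rational(122175, 187)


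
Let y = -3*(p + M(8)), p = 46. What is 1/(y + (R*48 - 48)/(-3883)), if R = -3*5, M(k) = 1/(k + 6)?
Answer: -54362/7502853 ≈ -0.0072455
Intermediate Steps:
M(k) = 1/(6 + k)
R = -15
y = -1935/14 (y = -3*(46 + 1/(6 + 8)) = -3*(46 + 1/14) = -3*645/14 = -1935/14 ≈ -138.21)
1/(y + (R*48 - 48)/(-3883)) = 1/(-1935/14 + (-15*48 - 48)/(-3883)) = 1/(-1935/14 + (-720 - 48)*(-1/3883)) = 1/(-1935/14 - 768*(-1/3883)) = 1/(-1935/14 + 768/3883) = 1/(-7502853/54362) = -54362/7502853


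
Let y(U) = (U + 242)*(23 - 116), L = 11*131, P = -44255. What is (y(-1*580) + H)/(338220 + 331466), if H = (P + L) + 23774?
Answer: 6197/334843 ≈ 0.018507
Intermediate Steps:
L = 1441
y(U) = -22506 - 93*U (y(U) = (242 + U)*(-93) = -22506 - 93*U)
H = -19040 (H = (-44255 + 1441) + 23774 = -42814 + 23774 = -19040)
(y(-1*580) + H)/(338220 + 331466) = ((-22506 - (-93)*580) - 19040)/(338220 + 331466) = ((-22506 - 93*(-580)) - 19040)/669686 = ((-22506 + 53940) - 19040)*(1/669686) = (31434 - 19040)*(1/669686) = 12394*(1/669686) = 6197/334843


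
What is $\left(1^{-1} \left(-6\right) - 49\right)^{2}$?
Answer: $3025$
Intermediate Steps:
$\left(1^{-1} \left(-6\right) - 49\right)^{2} = \left(1 \left(-6\right) - 49\right)^{2} = \left(-6 - 49\right)^{2} = \left(-55\right)^{2} = 3025$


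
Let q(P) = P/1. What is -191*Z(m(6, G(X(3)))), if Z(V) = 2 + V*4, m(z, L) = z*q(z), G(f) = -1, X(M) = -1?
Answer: -27886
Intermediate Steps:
q(P) = P (q(P) = P*1 = P)
m(z, L) = z² (m(z, L) = z*z = z²)
Z(V) = 2 + 4*V
-191*Z(m(6, G(X(3)))) = -191*(2 + 4*6²) = -191*(2 + 4*36) = -191*(2 + 144) = -191*146 = -27886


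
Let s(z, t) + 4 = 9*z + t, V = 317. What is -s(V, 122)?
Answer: -2971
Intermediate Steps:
s(z, t) = -4 + t + 9*z (s(z, t) = -4 + (9*z + t) = -4 + (t + 9*z) = -4 + t + 9*z)
-s(V, 122) = -(-4 + 122 + 9*317) = -(-4 + 122 + 2853) = -1*2971 = -2971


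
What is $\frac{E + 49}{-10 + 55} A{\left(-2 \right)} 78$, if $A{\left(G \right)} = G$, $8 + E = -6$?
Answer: $- \frac{364}{3} \approx -121.33$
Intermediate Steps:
$E = -14$ ($E = -8 - 6 = -14$)
$\frac{E + 49}{-10 + 55} A{\left(-2 \right)} 78 = \frac{-14 + 49}{-10 + 55} \left(-2\right) 78 = \frac{35}{45} \left(-2\right) 78 = 35 \cdot \frac{1}{45} \left(-2\right) 78 = \frac{7}{9} \left(-2\right) 78 = \left(- \frac{14}{9}\right) 78 = - \frac{364}{3}$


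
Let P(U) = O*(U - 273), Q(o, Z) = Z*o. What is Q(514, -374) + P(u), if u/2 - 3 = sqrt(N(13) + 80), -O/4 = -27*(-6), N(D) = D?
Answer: -19220 - 1296*sqrt(93) ≈ -31718.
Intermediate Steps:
O = -648 (O = -(-108)*(-6) = -4*162 = -648)
u = 6 + 2*sqrt(93) (u = 6 + 2*sqrt(13 + 80) = 6 + 2*sqrt(93) ≈ 25.287)
P(U) = 176904 - 648*U (P(U) = -648*(U - 273) = -648*(-273 + U) = 176904 - 648*U)
Q(514, -374) + P(u) = -374*514 + (176904 - 648*(6 + 2*sqrt(93))) = -192236 + (176904 + (-3888 - 1296*sqrt(93))) = -192236 + (173016 - 1296*sqrt(93)) = -19220 - 1296*sqrt(93)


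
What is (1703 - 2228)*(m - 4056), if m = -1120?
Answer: 2717400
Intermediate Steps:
(1703 - 2228)*(m - 4056) = (1703 - 2228)*(-1120 - 4056) = -525*(-5176) = 2717400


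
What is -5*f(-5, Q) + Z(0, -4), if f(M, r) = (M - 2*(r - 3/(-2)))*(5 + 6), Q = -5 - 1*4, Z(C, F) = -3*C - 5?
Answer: -555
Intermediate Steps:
Z(C, F) = -5 - 3*C
Q = -9 (Q = -5 - 4 = -9)
f(M, r) = -33 - 22*r + 11*M (f(M, r) = (M - 2*(r - 3*(-½)))*11 = (M - 2*(r + 3/2))*11 = (M - 2*(3/2 + r))*11 = (M + (-3 - 2*r))*11 = (-3 + M - 2*r)*11 = -33 - 22*r + 11*M)
-5*f(-5, Q) + Z(0, -4) = -5*(-33 - 22*(-9) + 11*(-5)) + (-5 - 3*0) = -5*(-33 + 198 - 55) + (-5 + 0) = -5*110 - 5 = -550 - 5 = -555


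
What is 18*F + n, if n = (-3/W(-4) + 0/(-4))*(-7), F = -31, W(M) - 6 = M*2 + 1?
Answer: -579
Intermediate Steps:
W(M) = 7 + 2*M (W(M) = 6 + (M*2 + 1) = 6 + (2*M + 1) = 6 + (1 + 2*M) = 7 + 2*M)
n = -21 (n = (-3/(7 + 2*(-4)) + 0/(-4))*(-7) = (-3/(7 - 8) + 0*(-¼))*(-7) = (-3/(-1) + 0)*(-7) = (-3*(-1) + 0)*(-7) = (3 + 0)*(-7) = 3*(-7) = -21)
18*F + n = 18*(-31) - 21 = -558 - 21 = -579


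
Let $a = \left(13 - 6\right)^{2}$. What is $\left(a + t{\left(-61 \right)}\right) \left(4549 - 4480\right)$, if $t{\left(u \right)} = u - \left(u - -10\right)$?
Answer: $2691$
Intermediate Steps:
$t{\left(u \right)} = -10$ ($t{\left(u \right)} = u - \left(u + 10\right) = u - \left(10 + u\right) = -10$)
$a = 49$ ($a = 7^{2} = 49$)
$\left(a + t{\left(-61 \right)}\right) \left(4549 - 4480\right) = \left(49 - 10\right) \left(4549 - 4480\right) = 39 \cdot 69 = 2691$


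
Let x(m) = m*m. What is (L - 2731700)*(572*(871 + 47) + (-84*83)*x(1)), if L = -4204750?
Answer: -3593941219800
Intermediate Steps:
x(m) = m²
(L - 2731700)*(572*(871 + 47) + (-84*83)*x(1)) = (-4204750 - 2731700)*(572*(871 + 47) - 84*83*1²) = -6936450*(572*918 - 6972*1) = -6936450*(525096 - 6972) = -6936450*518124 = -3593941219800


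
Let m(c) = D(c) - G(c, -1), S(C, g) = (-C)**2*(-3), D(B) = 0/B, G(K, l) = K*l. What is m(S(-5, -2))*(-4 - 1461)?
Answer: 109875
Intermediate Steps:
D(B) = 0
S(C, g) = -3*C**2 (S(C, g) = C**2*(-3) = -3*C**2)
m(c) = c (m(c) = 0 - c*(-1) = 0 - (-1)*c = 0 + c = c)
m(S(-5, -2))*(-4 - 1461) = (-3*(-5)**2)*(-4 - 1461) = -3*25*(-1465) = -75*(-1465) = 109875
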